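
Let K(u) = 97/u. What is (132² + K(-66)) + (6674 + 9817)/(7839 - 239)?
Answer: 4370114803/250800 ≈ 17425.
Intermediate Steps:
(132² + K(-66)) + (6674 + 9817)/(7839 - 239) = (132² + 97/(-66)) + (6674 + 9817)/(7839 - 239) = (17424 + 97*(-1/66)) + 16491/7600 = (17424 - 97/66) + 16491*(1/7600) = 1149887/66 + 16491/7600 = 4370114803/250800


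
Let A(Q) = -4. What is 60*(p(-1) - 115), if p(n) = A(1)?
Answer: -7140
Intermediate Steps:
p(n) = -4
60*(p(-1) - 115) = 60*(-4 - 115) = 60*(-119) = -7140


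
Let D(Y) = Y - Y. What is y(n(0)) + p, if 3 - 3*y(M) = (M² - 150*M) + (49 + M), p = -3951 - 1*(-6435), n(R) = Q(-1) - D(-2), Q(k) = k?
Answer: 7256/3 ≈ 2418.7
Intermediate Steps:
D(Y) = 0
n(R) = -1 (n(R) = -1 - 1*0 = -1 + 0 = -1)
p = 2484 (p = -3951 + 6435 = 2484)
y(M) = -46/3 - M²/3 + 149*M/3 (y(M) = 1 - ((M² - 150*M) + (49 + M))/3 = 1 - (49 + M² - 149*M)/3 = 1 + (-49/3 - M²/3 + 149*M/3) = -46/3 - M²/3 + 149*M/3)
y(n(0)) + p = (-46/3 - ⅓*(-1)² + (149/3)*(-1)) + 2484 = (-46/3 - ⅓*1 - 149/3) + 2484 = (-46/3 - ⅓ - 149/3) + 2484 = -196/3 + 2484 = 7256/3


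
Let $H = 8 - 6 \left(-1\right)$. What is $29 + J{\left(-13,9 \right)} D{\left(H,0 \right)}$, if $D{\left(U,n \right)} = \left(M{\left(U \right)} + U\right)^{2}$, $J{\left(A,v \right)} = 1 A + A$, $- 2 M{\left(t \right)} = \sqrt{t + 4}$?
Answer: $-5184 + 1092 \sqrt{2} \approx -3639.7$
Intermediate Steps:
$M{\left(t \right)} = - \frac{\sqrt{4 + t}}{2}$ ($M{\left(t \right)} = - \frac{\sqrt{t + 4}}{2} = - \frac{\sqrt{4 + t}}{2}$)
$H = 14$ ($H = 8 - -6 = 8 + 6 = 14$)
$J{\left(A,v \right)} = 2 A$ ($J{\left(A,v \right)} = A + A = 2 A$)
$D{\left(U,n \right)} = \left(U - \frac{\sqrt{4 + U}}{2}\right)^{2}$ ($D{\left(U,n \right)} = \left(- \frac{\sqrt{4 + U}}{2} + U\right)^{2} = \left(U - \frac{\sqrt{4 + U}}{2}\right)^{2}$)
$29 + J{\left(-13,9 \right)} D{\left(H,0 \right)} = 29 + 2 \left(-13\right) \frac{\left(- \sqrt{4 + 14} + 2 \cdot 14\right)^{2}}{4} = 29 - 26 \frac{\left(- \sqrt{18} + 28\right)^{2}}{4} = 29 - 26 \frac{\left(- 3 \sqrt{2} + 28\right)^{2}}{4} = 29 - 26 \frac{\left(28 - 3 \sqrt{2}\right)^{2}}{4} = 29 - \frac{13 \left(28 - 3 \sqrt{2}\right)^{2}}{2}$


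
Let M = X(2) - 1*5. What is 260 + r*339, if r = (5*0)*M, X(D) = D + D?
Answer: 260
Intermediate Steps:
X(D) = 2*D
M = -1 (M = 2*2 - 1*5 = 4 - 5 = -1)
r = 0 (r = (5*0)*(-1) = 0*(-1) = 0)
260 + r*339 = 260 + 0*339 = 260 + 0 = 260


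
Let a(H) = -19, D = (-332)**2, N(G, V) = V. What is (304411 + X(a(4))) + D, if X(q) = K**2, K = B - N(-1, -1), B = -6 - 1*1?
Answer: 414671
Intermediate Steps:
D = 110224
B = -7 (B = -6 - 1 = -7)
K = -6 (K = -7 - 1*(-1) = -7 + 1 = -6)
X(q) = 36 (X(q) = (-6)**2 = 36)
(304411 + X(a(4))) + D = (304411 + 36) + 110224 = 304447 + 110224 = 414671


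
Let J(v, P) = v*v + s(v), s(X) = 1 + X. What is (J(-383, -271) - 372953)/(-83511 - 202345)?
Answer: 113323/142928 ≈ 0.79287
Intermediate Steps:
J(v, P) = 1 + v + v**2 (J(v, P) = v*v + (1 + v) = v**2 + (1 + v) = 1 + v + v**2)
(J(-383, -271) - 372953)/(-83511 - 202345) = ((1 - 383 + (-383)**2) - 372953)/(-83511 - 202345) = ((1 - 383 + 146689) - 372953)/(-285856) = (146307 - 372953)*(-1/285856) = -226646*(-1/285856) = 113323/142928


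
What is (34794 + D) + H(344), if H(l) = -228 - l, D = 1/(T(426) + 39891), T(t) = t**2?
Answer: 7575621475/221367 ≈ 34222.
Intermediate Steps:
D = 1/221367 (D = 1/(426**2 + 39891) = 1/(181476 + 39891) = 1/221367 ≈ 4.5174e-6)
(34794 + D) + H(344) = (34794 + 1/221367) + (-228 - 1*344) = 7702243399/221367 + (-228 - 344) = 7702243399/221367 - 572 = 7575621475/221367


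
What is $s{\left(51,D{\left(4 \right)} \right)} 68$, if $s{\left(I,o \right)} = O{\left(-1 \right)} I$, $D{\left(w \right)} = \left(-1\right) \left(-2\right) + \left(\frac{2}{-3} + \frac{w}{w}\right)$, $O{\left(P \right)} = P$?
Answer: $-3468$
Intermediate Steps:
$D{\left(w \right)} = \frac{7}{3}$ ($D{\left(w \right)} = 2 + \left(2 \left(- \frac{1}{3}\right) + 1\right) = 2 + \left(- \frac{2}{3} + 1\right) = 2 + \frac{1}{3} = \frac{7}{3}$)
$s{\left(I,o \right)} = - I$
$s{\left(51,D{\left(4 \right)} \right)} 68 = \left(-1\right) 51 \cdot 68 = \left(-51\right) 68 = -3468$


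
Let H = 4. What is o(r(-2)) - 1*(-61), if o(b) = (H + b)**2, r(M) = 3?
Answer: 110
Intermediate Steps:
o(b) = (4 + b)**2
o(r(-2)) - 1*(-61) = (4 + 3)**2 - 1*(-61) = 7**2 + 61 = 49 + 61 = 110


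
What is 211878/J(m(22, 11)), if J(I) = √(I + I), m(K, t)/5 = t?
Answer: 105939*√110/55 ≈ 20202.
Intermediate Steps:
m(K, t) = 5*t
J(I) = √2*√I (J(I) = √(2*I) = √2*√I)
211878/J(m(22, 11)) = 211878/((√2*√(5*11))) = 211878/((√2*√55)) = 211878/(√110) = 211878*(√110/110) = 105939*√110/55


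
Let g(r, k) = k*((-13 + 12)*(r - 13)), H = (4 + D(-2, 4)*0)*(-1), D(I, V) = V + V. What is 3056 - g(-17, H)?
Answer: 3176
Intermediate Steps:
D(I, V) = 2*V
H = -4 (H = (4 + (2*4)*0)*(-1) = (4 + 8*0)*(-1) = (4 + 0)*(-1) = 4*(-1) = -4)
g(r, k) = k*(13 - r) (g(r, k) = k*(-(-13 + r)) = k*(13 - r))
3056 - g(-17, H) = 3056 - (-4)*(13 - 1*(-17)) = 3056 - (-4)*(13 + 17) = 3056 - (-4)*30 = 3056 - 1*(-120) = 3056 + 120 = 3176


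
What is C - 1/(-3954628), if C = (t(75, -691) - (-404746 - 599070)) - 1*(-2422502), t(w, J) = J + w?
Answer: 13547377048857/3954628 ≈ 3.4257e+6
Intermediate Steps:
C = 3425702 (C = ((-691 + 75) - (-404746 - 599070)) - 1*(-2422502) = (-616 - 1*(-1003816)) + 2422502 = (-616 + 1003816) + 2422502 = 1003200 + 2422502 = 3425702)
C - 1/(-3954628) = 3425702 - 1/(-3954628) = 3425702 - 1*(-1/3954628) = 3425702 + 1/3954628 = 13547377048857/3954628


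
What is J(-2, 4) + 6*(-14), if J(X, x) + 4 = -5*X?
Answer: -78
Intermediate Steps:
J(X, x) = -4 - 5*X
J(-2, 4) + 6*(-14) = (-4 - 5*(-2)) + 6*(-14) = (-4 + 10) - 84 = 6 - 84 = -78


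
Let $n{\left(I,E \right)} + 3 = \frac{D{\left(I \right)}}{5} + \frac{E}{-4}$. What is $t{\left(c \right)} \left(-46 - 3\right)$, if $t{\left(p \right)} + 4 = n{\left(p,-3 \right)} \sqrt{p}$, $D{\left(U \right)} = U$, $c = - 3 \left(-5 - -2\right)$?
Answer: $\frac{5243}{20} \approx 262.15$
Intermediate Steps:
$c = 9$ ($c = - 3 \left(-5 + 2\right) = \left(-3\right) \left(-3\right) = 9$)
$n{\left(I,E \right)} = -3 - \frac{E}{4} + \frac{I}{5}$ ($n{\left(I,E \right)} = -3 + \left(\frac{I}{5} + \frac{E}{-4}\right) = -3 + \left(I \frac{1}{5} + E \left(- \frac{1}{4}\right)\right) = -3 - \left(- \frac{I}{5} + \frac{E}{4}\right) = -3 - \frac{E}{4} + \frac{I}{5}$)
$t{\left(p \right)} = -4 + \sqrt{p} \left(- \frac{9}{4} + \frac{p}{5}\right)$ ($t{\left(p \right)} = -4 + \left(-3 - - \frac{3}{4} + \frac{p}{5}\right) \sqrt{p} = -4 + \left(-3 + \frac{3}{4} + \frac{p}{5}\right) \sqrt{p} = -4 + \left(- \frac{9}{4} + \frac{p}{5}\right) \sqrt{p} = -4 + \sqrt{p} \left(- \frac{9}{4} + \frac{p}{5}\right)$)
$t{\left(c \right)} \left(-46 - 3\right) = \left(-4 + \frac{\sqrt{9} \left(-45 + 4 \cdot 9\right)}{20}\right) \left(-46 - 3\right) = \left(-4 + \frac{1}{20} \cdot 3 \left(-45 + 36\right)\right) \left(-49\right) = \left(-4 + \frac{1}{20} \cdot 3 \left(-9\right)\right) \left(-49\right) = \left(-4 - \frac{27}{20}\right) \left(-49\right) = \left(- \frac{107}{20}\right) \left(-49\right) = \frac{5243}{20}$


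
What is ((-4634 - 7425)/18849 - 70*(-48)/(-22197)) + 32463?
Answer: 646757344756/19923393 ≈ 32462.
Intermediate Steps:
((-4634 - 7425)/18849 - 70*(-48)/(-22197)) + 32463 = (-12059*1/18849 + 3360*(-1/22197)) + 32463 = (-12059/18849 - 160/1057) + 32463 = -15762203/19923393 + 32463 = 646757344756/19923393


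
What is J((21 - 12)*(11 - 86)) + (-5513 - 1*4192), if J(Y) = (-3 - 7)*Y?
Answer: -2955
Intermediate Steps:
J(Y) = -10*Y
J((21 - 12)*(11 - 86)) + (-5513 - 1*4192) = -10*(21 - 12)*(11 - 86) + (-5513 - 1*4192) = -90*(-75) + (-5513 - 4192) = -10*(-675) - 9705 = 6750 - 9705 = -2955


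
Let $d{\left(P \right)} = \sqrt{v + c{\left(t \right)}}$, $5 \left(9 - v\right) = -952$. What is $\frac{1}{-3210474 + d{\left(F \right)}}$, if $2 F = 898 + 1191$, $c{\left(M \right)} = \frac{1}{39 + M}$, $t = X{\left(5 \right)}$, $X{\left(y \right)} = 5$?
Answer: $- \frac{706304280}{2267571526984847} - \frac{2 \sqrt{2413015}}{2267571526984847} \approx -3.1148 \cdot 10^{-7}$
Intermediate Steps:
$t = 5$
$F = \frac{2089}{2}$ ($F = \frac{898 + 1191}{2} = \frac{1}{2} \cdot 2089 = \frac{2089}{2} \approx 1044.5$)
$v = \frac{997}{5}$ ($v = 9 - - \frac{952}{5} = 9 + \frac{952}{5} = \frac{997}{5} \approx 199.4$)
$d{\left(P \right)} = \frac{\sqrt{2413015}}{110}$ ($d{\left(P \right)} = \sqrt{\frac{997}{5} + \frac{1}{39 + 5}} = \sqrt{\frac{997}{5} + \frac{1}{44}} = \sqrt{\frac{43873}{220}} = \frac{\sqrt{2413015}}{110}$)
$\frac{1}{-3210474 + d{\left(F \right)}} = \frac{1}{-3210474 + \frac{\sqrt{2413015}}{110}}$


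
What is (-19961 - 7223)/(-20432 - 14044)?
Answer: 6796/8619 ≈ 0.78849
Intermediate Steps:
(-19961 - 7223)/(-20432 - 14044) = -27184/(-34476) = -27184*(-1/34476) = 6796/8619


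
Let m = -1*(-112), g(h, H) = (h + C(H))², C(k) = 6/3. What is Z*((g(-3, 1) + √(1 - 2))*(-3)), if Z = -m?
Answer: 336 + 336*I ≈ 336.0 + 336.0*I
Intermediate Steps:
C(k) = 2 (C(k) = 6*(⅓) = 2)
g(h, H) = (2 + h)² (g(h, H) = (h + 2)² = (2 + h)²)
m = 112
Z = -112 (Z = -1*112 = -112)
Z*((g(-3, 1) + √(1 - 2))*(-3)) = -112*((2 - 3)² + √(1 - 2))*(-3) = -112*((-1)² + √(-1))*(-3) = -112*(1 + I)*(-3) = -112*(-3 - 3*I) = 336 + 336*I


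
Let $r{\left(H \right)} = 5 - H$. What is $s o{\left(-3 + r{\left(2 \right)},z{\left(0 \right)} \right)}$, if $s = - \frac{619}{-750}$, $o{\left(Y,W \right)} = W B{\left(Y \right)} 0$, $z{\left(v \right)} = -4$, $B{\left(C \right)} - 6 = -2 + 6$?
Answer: $0$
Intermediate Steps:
$B{\left(C \right)} = 10$ ($B{\left(C \right)} = 6 + \left(-2 + 6\right) = 6 + 4 = 10$)
$o{\left(Y,W \right)} = 0$ ($o{\left(Y,W \right)} = W 10 \cdot 0 = 10 W 0 = 0$)
$s = \frac{619}{750}$ ($s = \left(-619\right) \left(- \frac{1}{750}\right) = \frac{619}{750} \approx 0.82533$)
$s o{\left(-3 + r{\left(2 \right)},z{\left(0 \right)} \right)} = \frac{619}{750} \cdot 0 = 0$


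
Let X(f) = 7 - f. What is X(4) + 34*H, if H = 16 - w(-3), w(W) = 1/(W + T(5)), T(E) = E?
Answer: 530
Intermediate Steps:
w(W) = 1/(5 + W) (w(W) = 1/(W + 5) = 1/(5 + W))
H = 31/2 (H = 16 - 1/(5 - 3) = 16 - 1/2 = 16 - 1*½ = 16 - ½ = 31/2 ≈ 15.500)
X(4) + 34*H = (7 - 1*4) + 34*(31/2) = (7 - 4) + 527 = 3 + 527 = 530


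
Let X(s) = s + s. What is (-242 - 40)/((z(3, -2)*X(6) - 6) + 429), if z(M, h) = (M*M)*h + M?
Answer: -94/81 ≈ -1.1605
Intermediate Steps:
X(s) = 2*s
z(M, h) = M + h*M² (z(M, h) = M²*h + M = h*M² + M = M + h*M²)
(-242 - 40)/((z(3, -2)*X(6) - 6) + 429) = (-242 - 40)/(((3*(1 + 3*(-2)))*(2*6) - 6) + 429) = -282/(((3*(1 - 6))*12 - 6) + 429) = -282/(((3*(-5))*12 - 6) + 429) = -282/((-15*12 - 6) + 429) = -282/((-180 - 6) + 429) = -282/(-186 + 429) = -282/243 = -282*1/243 = -94/81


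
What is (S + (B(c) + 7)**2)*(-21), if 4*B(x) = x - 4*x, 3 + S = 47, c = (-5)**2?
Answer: -61173/16 ≈ -3823.3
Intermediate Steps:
c = 25
S = 44 (S = -3 + 47 = 44)
B(x) = -3*x/4 (B(x) = (x - 4*x)/4 = (-3*x)/4 = -3*x/4)
(S + (B(c) + 7)**2)*(-21) = (44 + (-3/4*25 + 7)**2)*(-21) = (44 + (-75/4 + 7)**2)*(-21) = (44 + (-47/4)**2)*(-21) = (44 + 2209/16)*(-21) = (2913/16)*(-21) = -61173/16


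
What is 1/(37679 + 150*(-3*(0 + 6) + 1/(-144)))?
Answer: 24/839471 ≈ 2.8589e-5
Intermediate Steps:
1/(37679 + 150*(-3*(0 + 6) + 1/(-144))) = 1/(37679 + 150*(-3*6 - 1/144)) = 1/(37679 + 150*(-18 - 1/144)) = 1/(37679 + 150*(-2593/144)) = 1/(37679 - 64825/24) = 1/(839471/24) = 24/839471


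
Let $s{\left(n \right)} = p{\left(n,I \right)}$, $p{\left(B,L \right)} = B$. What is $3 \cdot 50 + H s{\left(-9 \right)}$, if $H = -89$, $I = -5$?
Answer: $951$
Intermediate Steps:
$s{\left(n \right)} = n$
$3 \cdot 50 + H s{\left(-9 \right)} = 3 \cdot 50 - -801 = 150 + 801 = 951$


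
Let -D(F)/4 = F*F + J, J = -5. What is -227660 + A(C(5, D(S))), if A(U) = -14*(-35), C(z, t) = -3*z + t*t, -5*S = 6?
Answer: -227170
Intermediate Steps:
S = -6/5 (S = -1/5*6 = -6/5 ≈ -1.2000)
D(F) = 20 - 4*F**2 (D(F) = -4*(F*F - 5) = -4*(F**2 - 5) = -4*(-5 + F**2) = 20 - 4*F**2)
C(z, t) = t**2 - 3*z (C(z, t) = -3*z + t**2 = t**2 - 3*z)
A(U) = 490
-227660 + A(C(5, D(S))) = -227660 + 490 = -227170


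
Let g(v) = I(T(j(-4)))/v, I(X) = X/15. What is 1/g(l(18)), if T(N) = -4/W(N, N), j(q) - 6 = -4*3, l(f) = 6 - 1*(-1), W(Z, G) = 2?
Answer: -105/2 ≈ -52.500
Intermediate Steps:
l(f) = 7 (l(f) = 6 + 1 = 7)
j(q) = -6 (j(q) = 6 - 4*3 = 6 - 12 = -6)
T(N) = -2 (T(N) = -4/2 = -4*½ = -2)
I(X) = X/15 (I(X) = X*(1/15) = X/15)
g(v) = -2/(15*v) (g(v) = ((1/15)*(-2))/v = -2/(15*v))
1/g(l(18)) = 1/(-2/15/7) = 1/(-2/15*⅐) = 1/(-2/105) = -105/2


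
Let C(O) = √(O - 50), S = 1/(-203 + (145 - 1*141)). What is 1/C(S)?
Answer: -I*√1980249/9951 ≈ -0.14141*I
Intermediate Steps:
S = -1/199 (S = 1/(-203 + (145 - 141)) = 1/(-203 + 4) = 1/(-199) = -1/199 ≈ -0.0050251)
C(O) = √(-50 + O)
1/C(S) = 1/(√(-50 - 1/199)) = 1/(√(-9951/199)) = 1/(I*√1980249/199) = -I*√1980249/9951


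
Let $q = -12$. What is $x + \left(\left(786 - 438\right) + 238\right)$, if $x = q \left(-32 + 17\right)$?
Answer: $766$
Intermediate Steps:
$x = 180$ ($x = - 12 \left(-32 + 17\right) = \left(-12\right) \left(-15\right) = 180$)
$x + \left(\left(786 - 438\right) + 238\right) = 180 + \left(\left(786 - 438\right) + 238\right) = 180 + \left(348 + 238\right) = 180 + 586 = 766$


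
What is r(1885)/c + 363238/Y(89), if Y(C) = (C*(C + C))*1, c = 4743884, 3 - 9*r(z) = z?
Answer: 3877100153221/169093373238 ≈ 22.929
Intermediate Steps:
r(z) = 1/3 - z/9
Y(C) = 2*C**2 (Y(C) = (C*(2*C))*1 = (2*C**2)*1 = 2*C**2)
r(1885)/c + 363238/Y(89) = (1/3 - 1/9*1885)/4743884 + 363238/((2*89**2)) = (1/3 - 1885/9)*(1/4743884) + 363238/((2*7921)) = -1882/9*1/4743884 + 363238/15842 = -941/21347478 + 363238*(1/15842) = -941/21347478 + 181619/7921 = 3877100153221/169093373238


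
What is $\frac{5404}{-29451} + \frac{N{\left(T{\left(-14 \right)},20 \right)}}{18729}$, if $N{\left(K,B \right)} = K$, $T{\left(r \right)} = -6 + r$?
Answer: $- \frac{33933512}{183862593} \approx -0.18456$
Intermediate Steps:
$\frac{5404}{-29451} + \frac{N{\left(T{\left(-14 \right)},20 \right)}}{18729} = \frac{5404}{-29451} + \frac{-6 - 14}{18729} = 5404 \left(- \frac{1}{29451}\right) - \frac{20}{18729} = - \frac{5404}{29451} - \frac{20}{18729} = - \frac{33933512}{183862593}$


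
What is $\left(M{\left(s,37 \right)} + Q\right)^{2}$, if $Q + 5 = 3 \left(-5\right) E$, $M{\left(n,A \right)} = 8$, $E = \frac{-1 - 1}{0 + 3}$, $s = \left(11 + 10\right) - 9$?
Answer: $169$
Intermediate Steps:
$s = 12$ ($s = 21 - 9 = 12$)
$E = - \frac{2}{3} \approx -0.66667$
$Q = 5$ ($Q = -5 + 3 \left(-5\right) \left(- \frac{2}{3}\right) = -5 - -10 = -5 + 10 = 5$)
$\left(M{\left(s,37 \right)} + Q\right)^{2} = \left(8 + 5\right)^{2} = 13^{2} = 169$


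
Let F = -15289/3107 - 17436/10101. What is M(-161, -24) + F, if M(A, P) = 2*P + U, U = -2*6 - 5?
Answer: -57655264/804713 ≈ -71.647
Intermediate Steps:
F = -5348919/804713 (F = -15289*1/3107 - 17436*1/10101 = -15289/3107 - 5812/3367 = -5348919/804713 ≈ -6.6470)
U = -17 (U = -12 - 5 = -17)
M(A, P) = -17 + 2*P (M(A, P) = 2*P - 17 = -17 + 2*P)
M(-161, -24) + F = (-17 + 2*(-24)) - 5348919/804713 = (-17 - 48) - 5348919/804713 = -65 - 5348919/804713 = -57655264/804713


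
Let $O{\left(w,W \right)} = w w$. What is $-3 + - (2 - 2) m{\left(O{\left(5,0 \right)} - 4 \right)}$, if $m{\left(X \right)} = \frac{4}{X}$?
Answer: $-3$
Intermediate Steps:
$O{\left(w,W \right)} = w^{2}$
$-3 + - (2 - 2) m{\left(O{\left(5,0 \right)} - 4 \right)} = -3 + - (2 - 2) \frac{4}{5^{2} - 4} = -3 + \left(-1\right) 0 \frac{4}{25 - 4} = -3 + 0 \cdot \frac{4}{21} = -3 + 0 = -3$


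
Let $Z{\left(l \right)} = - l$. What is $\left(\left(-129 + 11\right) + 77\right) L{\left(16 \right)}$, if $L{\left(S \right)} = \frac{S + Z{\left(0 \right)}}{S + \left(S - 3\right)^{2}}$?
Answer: $- \frac{656}{185} \approx -3.5459$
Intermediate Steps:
$L{\left(S \right)} = \frac{S}{S + \left(-3 + S\right)^{2}}$ ($L{\left(S \right)} = \frac{S - 0}{S + \left(S - 3\right)^{2}} = \frac{S + 0}{S + \left(-3 + S\right)^{2}} = \frac{S}{S + \left(-3 + S\right)^{2}}$)
$\left(\left(-129 + 11\right) + 77\right) L{\left(16 \right)} = \left(\left(-129 + 11\right) + 77\right) \frac{16}{16 + \left(-3 + 16\right)^{2}} = \left(-118 + 77\right) \frac{16}{16 + 13^{2}} = - 41 \frac{16}{16 + 169} = - 41 \cdot \frac{16}{185} = - 41 \cdot 16 \cdot \frac{1}{185} = \left(-41\right) \frac{16}{185} = - \frac{656}{185}$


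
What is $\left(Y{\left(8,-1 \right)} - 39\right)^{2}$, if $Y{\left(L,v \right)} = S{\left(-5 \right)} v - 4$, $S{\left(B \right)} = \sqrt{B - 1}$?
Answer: $\left(43 + i \sqrt{6}\right)^{2} \approx 1843.0 + 210.66 i$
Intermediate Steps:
$S{\left(B \right)} = \sqrt{-1 + B}$
$Y{\left(L,v \right)} = -4 + i v \sqrt{6}$ ($Y{\left(L,v \right)} = \sqrt{-1 - 5} v - 4 = \sqrt{-6} v - 4 = i \sqrt{6} v - 4 = i v \sqrt{6} - 4 = -4 + i v \sqrt{6}$)
$\left(Y{\left(8,-1 \right)} - 39\right)^{2} = \left(\left(-4 + i \left(-1\right) \sqrt{6}\right) - 39\right)^{2} = \left(\left(-4 - i \sqrt{6}\right) - 39\right)^{2} = \left(-43 - i \sqrt{6}\right)^{2}$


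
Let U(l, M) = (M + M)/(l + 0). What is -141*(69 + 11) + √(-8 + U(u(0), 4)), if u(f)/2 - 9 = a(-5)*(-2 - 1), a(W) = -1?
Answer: -11280 + I*√69/3 ≈ -11280.0 + 2.7689*I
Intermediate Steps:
u(f) = 24 (u(f) = 18 + 2*(-(-2 - 1)) = 18 + 2*(-1*(-3)) = 18 + 2*3 = 18 + 6 = 24)
U(l, M) = 2*M/l (U(l, M) = (2*M)/l = 2*M/l)
-141*(69 + 11) + √(-8 + U(u(0), 4)) = -141*(69 + 11) + √(-8 + 2*4/24) = -141*80 + √(-8 + 2*4*(1/24)) = -11280 + √(-8 + ⅓) = -11280 + √(-23/3) = -11280 + I*√69/3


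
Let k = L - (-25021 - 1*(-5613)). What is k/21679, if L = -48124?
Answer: -28716/21679 ≈ -1.3246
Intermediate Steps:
k = -28716 (k = -48124 - (-25021 - 1*(-5613)) = -48124 - (-25021 + 5613) = -48124 - 1*(-19408) = -48124 + 19408 = -28716)
k/21679 = -28716/21679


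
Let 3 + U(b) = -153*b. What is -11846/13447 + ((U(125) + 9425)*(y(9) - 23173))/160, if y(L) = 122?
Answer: 3007605935931/2151520 ≈ 1.3979e+6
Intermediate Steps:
U(b) = -3 - 153*b
-11846/13447 + ((U(125) + 9425)*(y(9) - 23173))/160 = -11846/13447 + (((-3 - 153*125) + 9425)*(122 - 23173))/160 = -11846*1/13447 + (((-3 - 19125) + 9425)*(-23051))*(1/160) = -11846/13447 + ((-19128 + 9425)*(-23051))*(1/160) = -11846/13447 - 9703*(-23051)*(1/160) = -11846/13447 + 223663853*(1/160) = -11846/13447 + 223663853/160 = 3007605935931/2151520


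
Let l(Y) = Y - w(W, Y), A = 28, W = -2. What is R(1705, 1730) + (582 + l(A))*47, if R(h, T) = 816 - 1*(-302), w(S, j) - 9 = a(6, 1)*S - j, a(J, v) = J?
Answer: 31245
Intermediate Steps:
w(S, j) = 9 - j + 6*S (w(S, j) = 9 + (6*S - j) = 9 + (-j + 6*S) = 9 - j + 6*S)
R(h, T) = 1118 (R(h, T) = 816 + 302 = 1118)
l(Y) = 3 + 2*Y (l(Y) = Y - (9 - Y + 6*(-2)) = Y - (9 - Y - 12) = Y - (-3 - Y) = Y + (3 + Y) = 3 + 2*Y)
R(1705, 1730) + (582 + l(A))*47 = 1118 + (582 + (3 + 2*28))*47 = 1118 + (582 + (3 + 56))*47 = 1118 + (582 + 59)*47 = 1118 + 641*47 = 1118 + 30127 = 31245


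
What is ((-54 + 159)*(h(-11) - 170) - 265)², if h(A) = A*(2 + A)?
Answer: 59598400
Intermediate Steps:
((-54 + 159)*(h(-11) - 170) - 265)² = ((-54 + 159)*(-11*(2 - 11) - 170) - 265)² = (105*(-11*(-9) - 170) - 265)² = (105*(99 - 170) - 265)² = (105*(-71) - 265)² = (-7455 - 265)² = (-7720)² = 59598400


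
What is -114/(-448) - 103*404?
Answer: -9321031/224 ≈ -41612.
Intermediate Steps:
-114/(-448) - 103*404 = -114*(-1/448) - 41612 = 57/224 - 41612 = -9321031/224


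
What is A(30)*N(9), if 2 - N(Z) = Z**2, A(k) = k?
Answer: -2370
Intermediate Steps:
N(Z) = 2 - Z**2
A(30)*N(9) = 30*(2 - 1*9**2) = 30*(2 - 1*81) = 30*(2 - 81) = 30*(-79) = -2370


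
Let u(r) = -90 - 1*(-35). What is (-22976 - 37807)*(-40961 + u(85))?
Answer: 2493075528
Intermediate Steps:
u(r) = -55 (u(r) = -90 + 35 = -55)
(-22976 - 37807)*(-40961 + u(85)) = (-22976 - 37807)*(-40961 - 55) = -60783*(-41016) = 2493075528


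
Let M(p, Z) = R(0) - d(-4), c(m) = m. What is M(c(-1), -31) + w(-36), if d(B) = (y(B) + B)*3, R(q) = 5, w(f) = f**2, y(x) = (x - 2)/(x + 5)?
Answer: 1331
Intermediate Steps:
y(x) = (-2 + x)/(5 + x)
d(B) = 3*B + 3*(-2 + B)/(5 + B) (d(B) = ((-2 + B)/(5 + B) + B)*3 = (B + (-2 + B)/(5 + B))*3 = 3*B + 3*(-2 + B)/(5 + B))
M(p, Z) = 35 (M(p, Z) = 5 - 3*(-2 + (-4)**2 + 6*(-4))/(5 - 4) = 5 - 3*(-2 + 16 - 24)/1 = 5 - 3*(-10) = 5 - 1*(-30) = 5 + 30 = 35)
M(c(-1), -31) + w(-36) = 35 + (-36)**2 = 35 + 1296 = 1331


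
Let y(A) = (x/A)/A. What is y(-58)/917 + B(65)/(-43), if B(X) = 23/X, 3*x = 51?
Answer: -70902609/8621982460 ≈ -0.0082235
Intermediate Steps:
x = 17 (x = (1/3)*51 = 17)
y(A) = 17/A**2 (y(A) = (17/A)/A = 17/A**2)
y(-58)/917 + B(65)/(-43) = (17/(-58)**2)/917 + (23/65)/(-43) = (17*(1/3364))*(1/917) + (23*(1/65))*(-1/43) = (17/3364)*(1/917) + (23/65)*(-1/43) = 17/3084788 - 23/2795 = -70902609/8621982460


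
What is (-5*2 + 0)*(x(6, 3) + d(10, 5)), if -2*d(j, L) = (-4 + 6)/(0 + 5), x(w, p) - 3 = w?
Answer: -88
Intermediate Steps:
x(w, p) = 3 + w
d(j, L) = -⅕ (d(j, L) = -(-4 + 6)/(2*(0 + 5)) = -1/5 = -½*⅖ = -⅕)
(-5*2 + 0)*(x(6, 3) + d(10, 5)) = (-5*2 + 0)*((3 + 6) - ⅕) = (-10 + 0)*(9 - ⅕) = -10*44/5 = -88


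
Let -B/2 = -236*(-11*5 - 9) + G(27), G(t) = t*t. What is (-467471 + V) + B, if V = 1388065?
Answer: 888928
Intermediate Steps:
G(t) = t²
B = -31666 (B = -2*(-236*(-11*5 - 9) + 27²) = -2*(-236*(-55 - 9) + 729) = -2*(-236*(-64) + 729) = -2*(15104 + 729) = -2*15833 = -31666)
(-467471 + V) + B = (-467471 + 1388065) - 31666 = 920594 - 31666 = 888928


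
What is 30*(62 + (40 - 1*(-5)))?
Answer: 3210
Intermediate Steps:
30*(62 + (40 - 1*(-5))) = 30*(62 + (40 + 5)) = 30*(62 + 45) = 30*107 = 3210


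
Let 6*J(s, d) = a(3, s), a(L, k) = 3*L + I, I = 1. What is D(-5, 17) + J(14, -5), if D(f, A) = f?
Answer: -10/3 ≈ -3.3333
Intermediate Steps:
a(L, k) = 1 + 3*L (a(L, k) = 3*L + 1 = 1 + 3*L)
J(s, d) = 5/3 (J(s, d) = (1 + 3*3)/6 = (1 + 9)/6 = (⅙)*10 = 5/3)
D(-5, 17) + J(14, -5) = -5 + 5/3 = -10/3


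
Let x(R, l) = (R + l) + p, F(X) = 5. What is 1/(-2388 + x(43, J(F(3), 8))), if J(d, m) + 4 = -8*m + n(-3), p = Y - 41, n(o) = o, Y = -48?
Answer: -1/2505 ≈ -0.00039920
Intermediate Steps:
p = -89 (p = -48 - 41 = -89)
J(d, m) = -7 - 8*m (J(d, m) = -4 + (-8*m - 3) = -4 + (-3 - 8*m) = -7 - 8*m)
x(R, l) = -89 + R + l (x(R, l) = (R + l) - 89 = -89 + R + l)
1/(-2388 + x(43, J(F(3), 8))) = 1/(-2388 + (-89 + 43 + (-7 - 8*8))) = 1/(-2388 + (-89 + 43 + (-7 - 64))) = 1/(-2388 + (-89 + 43 - 71)) = 1/(-2388 - 117) = 1/(-2505) = -1/2505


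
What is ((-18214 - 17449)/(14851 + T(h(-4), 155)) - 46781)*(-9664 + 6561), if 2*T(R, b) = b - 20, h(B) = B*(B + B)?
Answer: 4331403299369/29837 ≈ 1.4517e+8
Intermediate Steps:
h(B) = 2*B² (h(B) = B*(2*B) = 2*B²)
T(R, b) = -10 + b/2 (T(R, b) = (b - 20)/2 = (-20 + b)/2 = -10 + b/2)
((-18214 - 17449)/(14851 + T(h(-4), 155)) - 46781)*(-9664 + 6561) = ((-18214 - 17449)/(14851 + (-10 + (½)*155)) - 46781)*(-9664 + 6561) = (-35663/(14851 + (-10 + 155/2)) - 46781)*(-3103) = (-35663/(14851 + 135/2) - 46781)*(-3103) = (-35663/29837/2 - 46781)*(-3103) = (-35663*2/29837 - 46781)*(-3103) = (-71326/29837 - 46781)*(-3103) = -1395876023/29837*(-3103) = 4331403299369/29837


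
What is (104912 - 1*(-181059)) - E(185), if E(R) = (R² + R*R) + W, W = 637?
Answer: 216884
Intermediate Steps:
E(R) = 637 + 2*R² (E(R) = (R² + R*R) + 637 = (R² + R²) + 637 = 2*R² + 637 = 637 + 2*R²)
(104912 - 1*(-181059)) - E(185) = (104912 - 1*(-181059)) - (637 + 2*185²) = (104912 + 181059) - (637 + 2*34225) = 285971 - (637 + 68450) = 285971 - 1*69087 = 285971 - 69087 = 216884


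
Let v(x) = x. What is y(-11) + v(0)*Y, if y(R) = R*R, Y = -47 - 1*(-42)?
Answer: 121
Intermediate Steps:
Y = -5 (Y = -47 + 42 = -5)
y(R) = R**2
y(-11) + v(0)*Y = (-11)**2 + 0*(-5) = 121 + 0 = 121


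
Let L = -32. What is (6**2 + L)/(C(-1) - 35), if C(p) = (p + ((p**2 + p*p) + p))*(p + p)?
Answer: -4/35 ≈ -0.11429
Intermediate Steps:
C(p) = 2*p*(2*p + 2*p**2) (C(p) = (p + ((p**2 + p**2) + p))*(2*p) = (p + (2*p**2 + p))*(2*p) = (p + (p + 2*p**2))*(2*p) = (2*p + 2*p**2)*(2*p) = 2*p*(2*p + 2*p**2))
(6**2 + L)/(C(-1) - 35) = (6**2 - 32)/(4*(-1)**2*(1 - 1) - 35) = (36 - 32)/(4*1*0 - 35) = 4/(0 - 35) = 4/(-35) = -1/35*4 = -4/35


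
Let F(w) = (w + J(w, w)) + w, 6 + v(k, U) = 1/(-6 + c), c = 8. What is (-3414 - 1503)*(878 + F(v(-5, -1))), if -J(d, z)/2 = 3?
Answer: -4233537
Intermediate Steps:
J(d, z) = -6 (J(d, z) = -2*3 = -6)
v(k, U) = -11/2 (v(k, U) = -6 + 1/(-6 + 8) = -6 + 1/2 = -11/2)
F(w) = -6 + 2*w (F(w) = (w - 6) + w = (-6 + w) + w = -6 + 2*w)
(-3414 - 1503)*(878 + F(v(-5, -1))) = (-3414 - 1503)*(878 + (-6 + 2*(-11/2))) = -4917*(878 + (-6 - 11)) = -4917*(878 - 17) = -4917*861 = -4233537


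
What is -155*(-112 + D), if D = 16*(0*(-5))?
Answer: 17360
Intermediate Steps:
D = 0 (D = 16*0 = 0)
-155*(-112 + D) = -155*(-112 + 0) = -155*(-112) = 17360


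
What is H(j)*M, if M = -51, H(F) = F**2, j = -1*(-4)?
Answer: -816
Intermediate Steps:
j = 4
H(j)*M = 4**2*(-51) = 16*(-51) = -816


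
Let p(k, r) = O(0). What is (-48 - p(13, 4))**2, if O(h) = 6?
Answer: 2916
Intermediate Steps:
p(k, r) = 6
(-48 - p(13, 4))**2 = (-48 - 1*6)**2 = (-48 - 6)**2 = (-54)**2 = 2916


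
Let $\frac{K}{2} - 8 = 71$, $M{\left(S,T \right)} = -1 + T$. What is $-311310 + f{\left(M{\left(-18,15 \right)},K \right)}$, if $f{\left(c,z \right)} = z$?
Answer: $-311152$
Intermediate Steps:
$K = 158$ ($K = 16 + 2 \cdot 71 = 16 + 142 = 158$)
$-311310 + f{\left(M{\left(-18,15 \right)},K \right)} = -311310 + 158 = -311152$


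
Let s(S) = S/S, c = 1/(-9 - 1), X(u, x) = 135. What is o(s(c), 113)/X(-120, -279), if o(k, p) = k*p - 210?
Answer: -97/135 ≈ -0.71852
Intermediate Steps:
c = -1/10 (c = 1/(-10) = -1/10 ≈ -0.10000)
s(S) = 1
o(k, p) = -210 + k*p
o(s(c), 113)/X(-120, -279) = (-210 + 1*113)/135 = (-210 + 113)*(1/135) = -97*1/135 = -97/135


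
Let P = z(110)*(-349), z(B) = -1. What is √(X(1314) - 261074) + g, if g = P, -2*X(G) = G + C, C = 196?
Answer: 349 + I*√261829 ≈ 349.0 + 511.69*I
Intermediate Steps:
X(G) = -98 - G/2 (X(G) = -(G + 196)/2 = -(196 + G)/2 = -98 - G/2)
P = 349 (P = -1*(-349) = 349)
g = 349
√(X(1314) - 261074) + g = √((-98 - ½*1314) - 261074) + 349 = √((-98 - 657) - 261074) + 349 = √(-755 - 261074) + 349 = √(-261829) + 349 = I*√261829 + 349 = 349 + I*√261829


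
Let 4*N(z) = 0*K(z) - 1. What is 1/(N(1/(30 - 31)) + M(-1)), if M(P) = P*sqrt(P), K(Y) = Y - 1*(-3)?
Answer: -4/17 + 16*I/17 ≈ -0.23529 + 0.94118*I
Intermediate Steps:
K(Y) = 3 + Y (K(Y) = Y + 3 = 3 + Y)
N(z) = -1/4 (N(z) = (0*(3 + z) - 1)/4 = (0 - 1)/4 = (1/4)*(-1) = -1/4)
M(P) = P**(3/2)
1/(N(1/(30 - 31)) + M(-1)) = 1/(-1/4 + (-1)**(3/2)) = 1/(-1/4 - I) = 16*(-1/4 + I)/17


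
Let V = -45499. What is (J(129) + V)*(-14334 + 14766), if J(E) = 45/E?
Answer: -845182944/43 ≈ -1.9655e+7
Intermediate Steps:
(J(129) + V)*(-14334 + 14766) = (45/129 - 45499)*(-14334 + 14766) = (45*(1/129) - 45499)*432 = (15/43 - 45499)*432 = -1956442/43*432 = -845182944/43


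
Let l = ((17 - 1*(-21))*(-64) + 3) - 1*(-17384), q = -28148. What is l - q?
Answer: 43103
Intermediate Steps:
l = 14955 (l = ((17 + 21)*(-64) + 3) + 17384 = (38*(-64) + 3) + 17384 = (-2432 + 3) + 17384 = -2429 + 17384 = 14955)
l - q = 14955 - 1*(-28148) = 14955 + 28148 = 43103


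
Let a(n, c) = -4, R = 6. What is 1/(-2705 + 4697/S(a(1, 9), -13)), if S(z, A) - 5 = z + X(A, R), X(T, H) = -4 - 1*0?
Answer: -3/12812 ≈ -0.00023416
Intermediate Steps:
X(T, H) = -4 (X(T, H) = -4 + 0 = -4)
S(z, A) = 1 + z (S(z, A) = 5 + (z - 4) = 5 + (-4 + z) = 1 + z)
1/(-2705 + 4697/S(a(1, 9), -13)) = 1/(-2705 + 4697/(1 - 4)) = 1/(-2705 + 4697/(-3)) = 1/(-2705 + 4697*(-⅓)) = 1/(-2705 - 4697/3) = 1/(-12812/3) = -3/12812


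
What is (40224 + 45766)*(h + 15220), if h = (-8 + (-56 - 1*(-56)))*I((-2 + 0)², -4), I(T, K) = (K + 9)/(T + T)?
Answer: 1308337850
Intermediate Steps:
I(T, K) = (9 + K)/(2*T) (I(T, K) = (9 + K)/((2*T)) = (9 + K)*(1/(2*T)) = (9 + K)/(2*T))
h = -5 (h = (-8 + (-56 - 1*(-56)))*((9 - 4)/(2*((-2 + 0)²))) = (-8 + (-56 + 56))*((½)*5/(-2)²) = (-8 + 0)*((½)*5/4) = -4*5/4 = -8*5/8 = -5)
(40224 + 45766)*(h + 15220) = (40224 + 45766)*(-5 + 15220) = 85990*15215 = 1308337850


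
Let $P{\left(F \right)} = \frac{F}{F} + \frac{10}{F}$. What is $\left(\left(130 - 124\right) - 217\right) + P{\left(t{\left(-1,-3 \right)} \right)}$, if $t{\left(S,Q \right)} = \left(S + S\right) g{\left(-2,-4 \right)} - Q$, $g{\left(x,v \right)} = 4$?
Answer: $-212$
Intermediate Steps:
$t{\left(S,Q \right)} = - Q + 8 S$ ($t{\left(S,Q \right)} = \left(S + S\right) 4 - Q = 2 S 4 - Q = 8 S - Q = - Q + 8 S$)
$P{\left(F \right)} = 1 + \frac{10}{F}$
$\left(\left(130 - 124\right) - 217\right) + P{\left(t{\left(-1,-3 \right)} \right)} = \left(\left(130 - 124\right) - 217\right) + \frac{10 + \left(\left(-1\right) \left(-3\right) + 8 \left(-1\right)\right)}{\left(-1\right) \left(-3\right) + 8 \left(-1\right)} = \left(\left(130 - 124\right) - 217\right) + \frac{10 + \left(3 - 8\right)}{3 - 8} = \left(6 - 217\right) + \frac{10 - 5}{-5} = -211 - 1 = -212$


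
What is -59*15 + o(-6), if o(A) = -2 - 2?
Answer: -889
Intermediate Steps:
o(A) = -4
-59*15 + o(-6) = -59*15 - 4 = -885 - 4 = -889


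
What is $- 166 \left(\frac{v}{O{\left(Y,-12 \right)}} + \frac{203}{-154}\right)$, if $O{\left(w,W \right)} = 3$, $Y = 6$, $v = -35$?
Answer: $\frac{71131}{33} \approx 2155.5$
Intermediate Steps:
$- 166 \left(\frac{v}{O{\left(Y,-12 \right)}} + \frac{203}{-154}\right) = - 166 \left(- \frac{35}{3} + \frac{203}{-154}\right) = - 166 \left(\left(-35\right) \frac{1}{3} + 203 \left(- \frac{1}{154}\right)\right) = - 166 \left(- \frac{35}{3} - \frac{29}{22}\right) = \left(-166\right) \left(- \frac{857}{66}\right) = \frac{71131}{33}$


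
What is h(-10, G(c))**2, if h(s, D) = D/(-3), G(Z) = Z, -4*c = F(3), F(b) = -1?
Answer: 1/144 ≈ 0.0069444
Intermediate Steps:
c = 1/4 (c = -1/4*(-1) = 1/4 ≈ 0.25000)
h(s, D) = -D/3 (h(s, D) = D*(-1/3) = -D/3)
h(-10, G(c))**2 = (-1/3*1/4)**2 = (-1/12)**2 = 1/144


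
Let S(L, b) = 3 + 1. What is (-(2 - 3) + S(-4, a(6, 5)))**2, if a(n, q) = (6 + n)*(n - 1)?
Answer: 25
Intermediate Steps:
a(n, q) = (-1 + n)*(6 + n) (a(n, q) = (6 + n)*(-1 + n) = (-1 + n)*(6 + n))
S(L, b) = 4
(-(2 - 3) + S(-4, a(6, 5)))**2 = (-(2 - 3) + 4)**2 = (-1*(-1) + 4)**2 = (1 + 4)**2 = 5**2 = 25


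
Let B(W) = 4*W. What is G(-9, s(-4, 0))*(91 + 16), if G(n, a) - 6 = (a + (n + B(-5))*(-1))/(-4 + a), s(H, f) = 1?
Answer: -428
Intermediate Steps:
G(n, a) = 6 + (20 + a - n)/(-4 + a) (G(n, a) = 6 + (a + (n + 4*(-5))*(-1))/(-4 + a) = 6 + (a + (n - 20)*(-1))/(-4 + a) = 6 + (a + (-20 + n)*(-1))/(-4 + a) = 6 + (a + (20 - n))/(-4 + a) = 6 + (20 + a - n)/(-4 + a))
G(-9, s(-4, 0))*(91 + 16) = ((-4 - 1*(-9) + 7*1)/(-4 + 1))*(91 + 16) = ((-4 + 9 + 7)/(-3))*107 = -⅓*12*107 = -4*107 = -428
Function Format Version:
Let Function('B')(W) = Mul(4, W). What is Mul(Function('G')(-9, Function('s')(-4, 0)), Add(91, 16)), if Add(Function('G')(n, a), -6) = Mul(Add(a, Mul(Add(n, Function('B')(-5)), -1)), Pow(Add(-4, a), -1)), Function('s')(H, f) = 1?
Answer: -428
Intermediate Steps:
Function('G')(n, a) = Add(6, Mul(Pow(Add(-4, a), -1), Add(20, a, Mul(-1, n)))) (Function('G')(n, a) = Add(6, Mul(Add(a, Mul(Add(n, Mul(4, -5)), -1)), Pow(Add(-4, a), -1))) = Add(6, Mul(Add(a, Mul(Add(n, -20), -1)), Pow(Add(-4, a), -1))) = Add(6, Mul(Add(a, Mul(Add(-20, n), -1)), Pow(Add(-4, a), -1))) = Add(6, Mul(Add(a, Add(20, Mul(-1, n))), Pow(Add(-4, a), -1))) = Add(6, Mul(Add(20, a, Mul(-1, n)), Pow(Add(-4, a), -1))) = Add(6, Mul(Pow(Add(-4, a), -1), Add(20, a, Mul(-1, n)))))
Mul(Function('G')(-9, Function('s')(-4, 0)), Add(91, 16)) = Mul(Mul(Pow(Add(-4, 1), -1), Add(-4, Mul(-1, -9), Mul(7, 1))), Add(91, 16)) = Mul(Mul(Pow(-3, -1), Add(-4, 9, 7)), 107) = Mul(Mul(Rational(-1, 3), 12), 107) = Mul(-4, 107) = -428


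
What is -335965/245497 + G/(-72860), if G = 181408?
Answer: -2464768917/638818265 ≈ -3.8583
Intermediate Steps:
-335965/245497 + G/(-72860) = -335965/245497 + 181408/(-72860) = -335965*1/245497 + 181408*(-1/72860) = -47995/35071 - 45352/18215 = -2464768917/638818265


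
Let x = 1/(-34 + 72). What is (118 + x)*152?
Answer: 17940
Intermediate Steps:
x = 1/38 ≈ 0.026316
(118 + x)*152 = (118 + 1/38)*152 = (4485/38)*152 = 17940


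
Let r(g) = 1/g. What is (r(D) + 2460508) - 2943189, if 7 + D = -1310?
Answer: -635690878/1317 ≈ -4.8268e+5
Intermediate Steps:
D = -1317 (D = -7 - 1310 = -1317)
(r(D) + 2460508) - 2943189 = (1/(-1317) + 2460508) - 2943189 = (-1/1317 + 2460508) - 2943189 = 3240489035/1317 - 2943189 = -635690878/1317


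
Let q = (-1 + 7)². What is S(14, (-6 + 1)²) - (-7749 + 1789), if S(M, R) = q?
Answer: 5996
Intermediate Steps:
q = 36 (q = 6² = 36)
S(M, R) = 36
S(14, (-6 + 1)²) - (-7749 + 1789) = 36 - (-7749 + 1789) = 36 - 1*(-5960) = 36 + 5960 = 5996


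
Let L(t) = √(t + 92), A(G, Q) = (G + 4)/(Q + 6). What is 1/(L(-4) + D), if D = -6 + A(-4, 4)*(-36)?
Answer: 3/26 + √22/26 ≈ 0.29579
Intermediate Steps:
A(G, Q) = (4 + G)/(6 + Q)
L(t) = √(92 + t)
D = -6 (D = -6 + ((4 - 4)/(6 + 4))*(-36) = -6 + (0/10)*(-36) = -6 + ((⅒)*0)*(-36) = -6 + 0*(-36) = -6 + 0 = -6)
1/(L(-4) + D) = 1/(√(92 - 4) - 6) = 1/(√88 - 6) = 1/(2*√22 - 6) = 1/(-6 + 2*√22)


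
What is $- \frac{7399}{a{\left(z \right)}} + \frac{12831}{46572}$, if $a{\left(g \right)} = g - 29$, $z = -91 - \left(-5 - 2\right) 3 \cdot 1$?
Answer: $\frac{115285499}{1536876} \approx 75.013$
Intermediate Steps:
$z = -70$ ($z = -91 - \left(-7\right) 3 = -91 - -21 = -91 + 21 = -70$)
$a{\left(g \right)} = -29 + g$ ($a{\left(g \right)} = g - 29 = -29 + g$)
$- \frac{7399}{a{\left(z \right)}} + \frac{12831}{46572} = - \frac{7399}{-29 - 70} + \frac{12831}{46572} = - \frac{7399}{-99} + 12831 \cdot \frac{1}{46572} = \left(-7399\right) \left(- \frac{1}{99}\right) + \frac{4277}{15524} = \frac{7399}{99} + \frac{4277}{15524} = \frac{115285499}{1536876}$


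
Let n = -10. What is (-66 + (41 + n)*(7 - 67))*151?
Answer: -290826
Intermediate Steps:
(-66 + (41 + n)*(7 - 67))*151 = (-66 + (41 - 10)*(7 - 67))*151 = (-66 + 31*(-60))*151 = (-66 - 1860)*151 = -1926*151 = -290826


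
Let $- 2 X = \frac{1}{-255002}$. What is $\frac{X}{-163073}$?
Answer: $- \frac{1}{83167882292} \approx -1.2024 \cdot 10^{-11}$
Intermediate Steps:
$X = \frac{1}{510004}$ ($X = - \frac{1}{2 \left(-255002\right)} = \left(- \frac{1}{2}\right) \left(- \frac{1}{255002}\right) = \frac{1}{510004} \approx 1.9608 \cdot 10^{-6}$)
$\frac{X}{-163073} = \frac{1}{510004 \left(-163073\right)} = \frac{1}{510004} \left(- \frac{1}{163073}\right) = - \frac{1}{83167882292}$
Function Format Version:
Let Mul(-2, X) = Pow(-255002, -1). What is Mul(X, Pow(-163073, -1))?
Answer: Rational(-1, 83167882292) ≈ -1.2024e-11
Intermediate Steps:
X = Rational(1, 510004) (X = Mul(Rational(-1, 2), Pow(-255002, -1)) = Mul(Rational(-1, 2), Rational(-1, 255002)) = Rational(1, 510004) ≈ 1.9608e-6)
Mul(X, Pow(-163073, -1)) = Mul(Rational(1, 510004), Pow(-163073, -1)) = Mul(Rational(1, 510004), Rational(-1, 163073)) = Rational(-1, 83167882292)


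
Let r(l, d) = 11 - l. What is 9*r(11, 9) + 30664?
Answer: 30664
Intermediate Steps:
9*r(11, 9) + 30664 = 9*(11 - 1*11) + 30664 = 9*(11 - 11) + 30664 = 9*0 + 30664 = 0 + 30664 = 30664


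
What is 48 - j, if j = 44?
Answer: 4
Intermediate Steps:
48 - j = 48 - 1*44 = 48 - 44 = 4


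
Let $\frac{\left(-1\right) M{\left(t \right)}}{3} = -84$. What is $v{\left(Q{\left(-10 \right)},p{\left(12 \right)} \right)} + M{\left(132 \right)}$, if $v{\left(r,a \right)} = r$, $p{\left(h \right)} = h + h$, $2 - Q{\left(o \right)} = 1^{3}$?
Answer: $253$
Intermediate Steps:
$Q{\left(o \right)} = 1$ ($Q{\left(o \right)} = 2 - 1^{3} = 2 - 1 = 1$)
$M{\left(t \right)} = 252$ ($M{\left(t \right)} = \left(-3\right) \left(-84\right) = 252$)
$p{\left(h \right)} = 2 h$
$v{\left(Q{\left(-10 \right)},p{\left(12 \right)} \right)} + M{\left(132 \right)} = 1 + 252 = 253$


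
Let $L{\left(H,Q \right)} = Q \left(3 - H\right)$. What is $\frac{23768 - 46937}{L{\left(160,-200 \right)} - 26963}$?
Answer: $- \frac{7723}{1479} \approx -5.2218$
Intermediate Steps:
$\frac{23768 - 46937}{L{\left(160,-200 \right)} - 26963} = \frac{23768 - 46937}{- 200 \left(3 - 160\right) - 26963} = - \frac{23169}{- 200 \left(3 - 160\right) - 26963} = - \frac{23169}{\left(-200\right) \left(-157\right) - 26963} = - \frac{23169}{31400 - 26963} = - \frac{23169}{4437} = \left(-23169\right) \frac{1}{4437} = - \frac{7723}{1479}$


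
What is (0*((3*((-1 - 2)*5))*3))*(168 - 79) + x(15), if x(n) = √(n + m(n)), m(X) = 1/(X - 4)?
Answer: √1826/11 ≈ 3.8847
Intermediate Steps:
m(X) = 1/(-4 + X)
x(n) = √(n + 1/(-4 + n))
(0*((3*((-1 - 2)*5))*3))*(168 - 79) + x(15) = (0*((3*((-1 - 2)*5))*3))*(168 - 79) + √((1 + 15*(-4 + 15))/(-4 + 15)) = (0*((3*(-3*5))*3))*89 + √((1 + 15*11)/11) = (0*((3*(-15))*3))*89 + √((1 + 165)/11) = (0*(-45*3))*89 + √((1/11)*166) = (0*(-135))*89 + √(166/11) = 0*89 + √1826/11 = 0 + √1826/11 = √1826/11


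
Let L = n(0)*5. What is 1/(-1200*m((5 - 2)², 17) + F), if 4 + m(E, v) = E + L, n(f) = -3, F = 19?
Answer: 1/12019 ≈ 8.3202e-5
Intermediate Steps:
L = -15 (L = -3*5 = -15)
m(E, v) = -19 + E (m(E, v) = -4 + (E - 15) = -4 + (-15 + E) = -19 + E)
1/(-1200*m((5 - 2)², 17) + F) = 1/(-1200*(-19 + (5 - 2)²) + 19) = 1/(-1200*(-19 + 3²) + 19) = 1/(-1200*(-19 + 9) + 19) = 1/(-1200*(-10) + 19) = 1/(12000 + 19) = 1/12019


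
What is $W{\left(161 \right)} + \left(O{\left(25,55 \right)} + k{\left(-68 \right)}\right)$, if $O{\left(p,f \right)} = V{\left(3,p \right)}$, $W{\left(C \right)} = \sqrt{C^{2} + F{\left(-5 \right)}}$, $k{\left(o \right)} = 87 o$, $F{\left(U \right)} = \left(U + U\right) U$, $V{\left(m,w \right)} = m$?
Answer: $-5913 + \sqrt{25971} \approx -5751.8$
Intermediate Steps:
$F{\left(U \right)} = 2 U^{2}$ ($F{\left(U \right)} = 2 U U = 2 U^{2}$)
$W{\left(C \right)} = \sqrt{50 + C^{2}}$ ($W{\left(C \right)} = \sqrt{C^{2} + 2 \left(-5\right)^{2}} = \sqrt{C^{2} + 2 \cdot 25} = \sqrt{C^{2} + 50} = \sqrt{50 + C^{2}}$)
$O{\left(p,f \right)} = 3$
$W{\left(161 \right)} + \left(O{\left(25,55 \right)} + k{\left(-68 \right)}\right) = \sqrt{50 + 161^{2}} + \left(3 + 87 \left(-68\right)\right) = \sqrt{50 + 25921} + \left(3 - 5916\right) = \sqrt{25971} - 5913 = -5913 + \sqrt{25971}$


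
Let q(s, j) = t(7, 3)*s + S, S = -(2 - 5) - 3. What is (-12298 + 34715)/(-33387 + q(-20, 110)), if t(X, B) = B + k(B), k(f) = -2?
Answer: -22417/33407 ≈ -0.67103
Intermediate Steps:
t(X, B) = -2 + B (t(X, B) = B - 2 = -2 + B)
S = 0 (S = -1*(-3) - 3 = 3 - 3 = 0)
q(s, j) = s (q(s, j) = (-2 + 3)*s + 0 = 1*s + 0 = s + 0 = s)
(-12298 + 34715)/(-33387 + q(-20, 110)) = (-12298 + 34715)/(-33387 - 20) = 22417/(-33407) = 22417*(-1/33407) = -22417/33407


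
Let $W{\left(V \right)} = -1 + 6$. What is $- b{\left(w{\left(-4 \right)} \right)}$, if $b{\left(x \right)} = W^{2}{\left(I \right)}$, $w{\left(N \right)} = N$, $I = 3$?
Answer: $-25$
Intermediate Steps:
$W{\left(V \right)} = 5$
$b{\left(x \right)} = 25$ ($b{\left(x \right)} = 5^{2} = 25$)
$- b{\left(w{\left(-4 \right)} \right)} = \left(-1\right) 25 = -25$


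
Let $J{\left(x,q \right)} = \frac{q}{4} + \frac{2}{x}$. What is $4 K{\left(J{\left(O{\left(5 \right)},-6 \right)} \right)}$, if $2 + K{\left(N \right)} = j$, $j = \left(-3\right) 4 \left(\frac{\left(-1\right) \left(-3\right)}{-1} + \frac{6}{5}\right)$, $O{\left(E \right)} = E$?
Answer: $\frac{392}{5} \approx 78.4$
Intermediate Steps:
$j = \frac{108}{5}$ ($j = - 12 \left(3 \left(-1\right) + 6 \cdot \frac{1}{5}\right) = - 12 \left(-3 + \frac{6}{5}\right) = \left(-12\right) \left(- \frac{9}{5}\right) = \frac{108}{5} \approx 21.6$)
$J{\left(x,q \right)} = \frac{2}{x} + \frac{q}{4}$ ($J{\left(x,q \right)} = q \frac{1}{4} + \frac{2}{x} = \frac{q}{4} + \frac{2}{x} = \frac{2}{x} + \frac{q}{4}$)
$K{\left(N \right)} = \frac{98}{5}$ ($K{\left(N \right)} = -2 + \frac{108}{5} = \frac{98}{5}$)
$4 K{\left(J{\left(O{\left(5 \right)},-6 \right)} \right)} = 4 \cdot \frac{98}{5} = \frac{392}{5}$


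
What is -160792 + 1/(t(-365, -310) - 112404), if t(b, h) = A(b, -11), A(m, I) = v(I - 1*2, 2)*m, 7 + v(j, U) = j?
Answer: -16899882369/105104 ≈ -1.6079e+5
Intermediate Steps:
v(j, U) = -7 + j
A(m, I) = m*(-9 + I) (A(m, I) = (-7 + (I - 1*2))*m = (-7 + (I - 2))*m = (-7 + (-2 + I))*m = (-9 + I)*m = m*(-9 + I))
t(b, h) = -20*b (t(b, h) = b*(-9 - 11) = b*(-20) = -20*b)
-160792 + 1/(t(-365, -310) - 112404) = -160792 + 1/(-20*(-365) - 112404) = -160792 + 1/(7300 - 112404) = -160792 + 1/(-105104) = -160792 - 1/105104 = -16899882369/105104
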